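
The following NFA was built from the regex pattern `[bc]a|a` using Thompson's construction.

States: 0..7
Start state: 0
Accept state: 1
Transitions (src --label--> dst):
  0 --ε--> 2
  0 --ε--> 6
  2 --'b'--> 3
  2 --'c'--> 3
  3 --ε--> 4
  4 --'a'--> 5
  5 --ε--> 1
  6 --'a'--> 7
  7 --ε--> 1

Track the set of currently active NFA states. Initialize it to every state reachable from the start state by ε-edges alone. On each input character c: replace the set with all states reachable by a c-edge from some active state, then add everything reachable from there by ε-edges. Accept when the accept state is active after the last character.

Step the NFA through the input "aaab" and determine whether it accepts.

initial (ε-close {0}): {0,2,6}
'a' @ 1: {1,7}  (accept∈set)
'a' @ 2: {}  — dead — no transitions
rest 'ab' ignored (set empty)
end set {} — state 1 not in

Answer: REJECT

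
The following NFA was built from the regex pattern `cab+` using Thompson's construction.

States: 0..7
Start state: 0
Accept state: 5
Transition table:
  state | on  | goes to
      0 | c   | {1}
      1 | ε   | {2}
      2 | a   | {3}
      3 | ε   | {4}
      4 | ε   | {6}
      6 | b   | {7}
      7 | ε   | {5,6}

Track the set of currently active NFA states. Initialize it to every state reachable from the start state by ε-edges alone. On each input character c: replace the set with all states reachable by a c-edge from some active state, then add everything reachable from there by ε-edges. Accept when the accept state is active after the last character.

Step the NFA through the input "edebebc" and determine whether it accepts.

Answer: REJECT

Trace:
initial (ε-close {0}): {0}
'e' @ 1: {}  — dead — no transitions
rest 'debebc' ignored (set empty)
final: {}; accept 5 not in set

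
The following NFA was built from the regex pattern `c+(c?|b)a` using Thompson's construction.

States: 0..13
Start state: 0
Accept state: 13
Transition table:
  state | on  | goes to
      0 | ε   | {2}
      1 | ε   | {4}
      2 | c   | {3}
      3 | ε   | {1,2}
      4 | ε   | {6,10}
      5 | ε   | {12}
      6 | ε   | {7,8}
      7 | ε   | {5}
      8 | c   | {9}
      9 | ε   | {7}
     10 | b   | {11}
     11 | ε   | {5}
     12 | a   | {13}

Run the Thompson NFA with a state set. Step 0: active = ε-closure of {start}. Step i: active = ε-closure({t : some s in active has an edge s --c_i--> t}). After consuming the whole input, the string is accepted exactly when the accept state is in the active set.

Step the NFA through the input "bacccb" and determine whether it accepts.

Answer: REJECT

Trace:
S₀ = ε-closure({0}) = {0,2}
'b' @ 1: {}  — state set empty
rest 'acccb' ignored (set empty)
end set {} — state 13 not in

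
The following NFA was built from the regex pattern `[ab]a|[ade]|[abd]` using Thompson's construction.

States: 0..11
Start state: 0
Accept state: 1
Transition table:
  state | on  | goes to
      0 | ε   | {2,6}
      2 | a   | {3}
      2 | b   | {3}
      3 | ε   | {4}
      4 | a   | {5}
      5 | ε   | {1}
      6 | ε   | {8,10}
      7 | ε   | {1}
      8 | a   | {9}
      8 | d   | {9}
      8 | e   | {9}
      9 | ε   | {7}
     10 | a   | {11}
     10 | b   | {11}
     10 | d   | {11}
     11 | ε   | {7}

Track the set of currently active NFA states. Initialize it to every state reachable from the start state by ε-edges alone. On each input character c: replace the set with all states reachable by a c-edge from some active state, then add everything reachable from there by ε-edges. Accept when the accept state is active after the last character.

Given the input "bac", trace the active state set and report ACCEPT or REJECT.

S₀ = ε-closure({0}) = {0,2,6,8,10}
'b' @ 1: {1,3,4,7,11}  (accept∈set)
'a' @ 2: {1,5}  (accept∈set)
'c' @ 3: {}  — state set empty
final: {}; accept 1 not in set

Answer: REJECT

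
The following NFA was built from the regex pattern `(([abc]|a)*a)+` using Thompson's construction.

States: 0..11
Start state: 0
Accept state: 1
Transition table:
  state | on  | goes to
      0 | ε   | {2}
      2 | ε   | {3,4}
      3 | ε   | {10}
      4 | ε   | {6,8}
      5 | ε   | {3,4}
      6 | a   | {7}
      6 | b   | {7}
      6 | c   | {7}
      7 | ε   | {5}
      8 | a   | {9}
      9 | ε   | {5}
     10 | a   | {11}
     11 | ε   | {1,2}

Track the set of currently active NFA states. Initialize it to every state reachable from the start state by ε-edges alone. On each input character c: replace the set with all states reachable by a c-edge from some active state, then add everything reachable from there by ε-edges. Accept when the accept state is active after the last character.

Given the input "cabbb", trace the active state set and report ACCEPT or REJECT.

Answer: REJECT

Trace:
start: ε-closure({0}) = {0,2,3,4,6,8,10}
'c' @ 1: {3,4,5,6,7,8,10}
'a' @ 2: {1,2,3,4,5,6,7,8,9,10,11}  (accept∈set)
'b' @ 3: {3,4,5,6,7,8,10}
'b' @ 4: {3,4,5,6,7,8,10}
'b' @ 5: {3,4,5,6,7,8,10}
end set {3,4,5,6,7,8,10} — state 1 not in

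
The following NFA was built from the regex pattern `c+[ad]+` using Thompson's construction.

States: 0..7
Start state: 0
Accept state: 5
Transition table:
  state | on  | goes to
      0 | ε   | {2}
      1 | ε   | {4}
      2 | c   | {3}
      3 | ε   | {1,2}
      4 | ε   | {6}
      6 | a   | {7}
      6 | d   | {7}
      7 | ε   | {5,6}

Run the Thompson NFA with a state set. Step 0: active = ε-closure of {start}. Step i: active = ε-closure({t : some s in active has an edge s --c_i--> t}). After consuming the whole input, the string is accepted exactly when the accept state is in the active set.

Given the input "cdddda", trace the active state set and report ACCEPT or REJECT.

Answer: ACCEPT

Derivation:
S₀ = ε-closure({0}) = {0,2}
'c' @ 1: {1,2,3,4,6}
'd' @ 2: {5,6,7}  ✓accept
'd' @ 3: {5,6,7}  ✓accept
'd' @ 4: {5,6,7}  ✓accept
'd' @ 5: {5,6,7}  ✓accept
'a' @ 6: {5,6,7}  ✓accept
final: {5,6,7}; accept 5 in set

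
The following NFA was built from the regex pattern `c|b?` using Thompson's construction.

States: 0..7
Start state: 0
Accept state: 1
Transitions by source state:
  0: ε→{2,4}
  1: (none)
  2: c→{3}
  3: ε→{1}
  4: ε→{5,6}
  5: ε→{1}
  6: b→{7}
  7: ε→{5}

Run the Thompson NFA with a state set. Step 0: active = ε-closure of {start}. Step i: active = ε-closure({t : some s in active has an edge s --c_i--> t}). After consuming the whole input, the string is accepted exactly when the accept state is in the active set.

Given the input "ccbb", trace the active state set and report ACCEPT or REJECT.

Answer: REJECT

Steps:
start: ε-closure({0}) = {0,1,2,4,5,6}
'c' @ 1: {1,3}  (accept∈set)
'c' @ 2: {}  — dead — no transitions
rest 'bb' ignored (set empty)
after full input: {}  (accept=1 not in)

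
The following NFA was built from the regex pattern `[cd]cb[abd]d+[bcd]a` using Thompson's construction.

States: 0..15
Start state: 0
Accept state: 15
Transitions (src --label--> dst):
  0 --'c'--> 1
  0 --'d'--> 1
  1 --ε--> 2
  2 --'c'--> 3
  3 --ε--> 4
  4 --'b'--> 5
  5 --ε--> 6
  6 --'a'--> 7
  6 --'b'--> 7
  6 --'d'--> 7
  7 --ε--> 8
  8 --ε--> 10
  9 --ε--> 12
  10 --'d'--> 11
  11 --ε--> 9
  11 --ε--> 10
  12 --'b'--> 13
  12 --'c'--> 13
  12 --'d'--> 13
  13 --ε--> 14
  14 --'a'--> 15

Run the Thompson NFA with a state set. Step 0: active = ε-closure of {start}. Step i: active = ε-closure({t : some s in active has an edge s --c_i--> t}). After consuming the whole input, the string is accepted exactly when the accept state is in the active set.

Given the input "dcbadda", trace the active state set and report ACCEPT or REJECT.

Answer: ACCEPT

Derivation:
S₀ = ε-closure({0}) = {0}
'd' @ 1: {1,2}
'c' @ 2: {3,4}
'b' @ 3: {5,6}
'a' @ 4: {7,8,10}
'd' @ 5: {9,10,11,12}
'd' @ 6: {9,10,11,12,13,14}
'a' @ 7: {15}  [accepting]
end set {15} — state 15 in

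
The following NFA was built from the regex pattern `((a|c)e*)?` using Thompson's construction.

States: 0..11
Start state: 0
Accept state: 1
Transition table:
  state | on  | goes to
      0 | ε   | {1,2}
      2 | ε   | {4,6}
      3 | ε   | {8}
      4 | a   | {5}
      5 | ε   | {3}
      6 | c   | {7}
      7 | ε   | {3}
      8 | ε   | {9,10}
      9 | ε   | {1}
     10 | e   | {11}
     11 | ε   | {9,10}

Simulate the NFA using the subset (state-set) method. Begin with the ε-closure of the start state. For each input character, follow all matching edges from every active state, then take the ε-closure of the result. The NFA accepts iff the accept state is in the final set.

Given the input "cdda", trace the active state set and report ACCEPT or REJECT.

Answer: REJECT

Trace:
start: ε-closure({0}) = {0,1,2,4,6}
'c' @ 1: {1,3,7,8,9,10}  (accept∈set)
'd' @ 2: {}  — no active states
rest 'da' ignored (set empty)
final: {}; accept 1 not in set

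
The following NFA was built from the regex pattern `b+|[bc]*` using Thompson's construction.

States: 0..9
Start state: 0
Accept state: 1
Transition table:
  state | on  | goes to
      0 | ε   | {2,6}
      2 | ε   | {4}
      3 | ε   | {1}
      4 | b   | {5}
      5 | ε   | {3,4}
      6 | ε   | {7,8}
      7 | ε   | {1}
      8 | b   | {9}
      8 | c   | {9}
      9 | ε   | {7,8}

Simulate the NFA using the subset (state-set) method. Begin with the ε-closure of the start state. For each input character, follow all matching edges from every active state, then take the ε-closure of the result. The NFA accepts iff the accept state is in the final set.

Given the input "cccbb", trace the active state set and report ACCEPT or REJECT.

initial (ε-close {0}): {0,1,2,4,6,7,8}
'c' @ 1: {1,7,8,9}  (accept∈set)
'c' @ 2: {1,7,8,9}  (accept∈set)
'c' @ 3: {1,7,8,9}  (accept∈set)
'b' @ 4: {1,7,8,9}  (accept∈set)
'b' @ 5: {1,7,8,9}  (accept∈set)
end set {1,7,8,9} — state 1 in

Answer: ACCEPT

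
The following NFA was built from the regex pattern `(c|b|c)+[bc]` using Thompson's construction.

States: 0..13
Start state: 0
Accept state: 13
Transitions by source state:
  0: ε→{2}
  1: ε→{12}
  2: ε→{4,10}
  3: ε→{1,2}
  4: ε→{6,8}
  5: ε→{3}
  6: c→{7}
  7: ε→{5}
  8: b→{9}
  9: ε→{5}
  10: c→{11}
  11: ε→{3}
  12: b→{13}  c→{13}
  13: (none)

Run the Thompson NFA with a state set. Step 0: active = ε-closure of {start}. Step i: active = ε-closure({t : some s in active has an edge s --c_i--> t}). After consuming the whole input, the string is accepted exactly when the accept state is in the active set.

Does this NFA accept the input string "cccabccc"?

S₀ = ε-closure({0}) = {0,2,4,6,8,10}
'c' @ 1: {1,2,3,4,5,6,7,8,10,11,12}
'c' @ 2: {1,2,3,4,5,6,7,8,10,11,12,13}  ✓accept
'c' @ 3: {1,2,3,4,5,6,7,8,10,11,12,13}  ✓accept
'a' @ 4: {}  — no active states
rest 'bccc' ignored (set empty)
after full input: {}  (accept=13 not in)

Answer: REJECT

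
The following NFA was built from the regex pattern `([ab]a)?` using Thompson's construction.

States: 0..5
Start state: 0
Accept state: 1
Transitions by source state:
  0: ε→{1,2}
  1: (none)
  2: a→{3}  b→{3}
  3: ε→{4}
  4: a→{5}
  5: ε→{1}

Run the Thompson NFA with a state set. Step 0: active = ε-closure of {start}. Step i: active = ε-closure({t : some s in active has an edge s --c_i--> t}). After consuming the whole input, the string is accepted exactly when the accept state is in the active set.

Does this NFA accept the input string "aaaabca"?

Answer: REJECT

Trace:
start: ε-closure({0}) = {0,1,2}
'a' @ 1: {3,4}
'a' @ 2: {1,5}  (accept∈set)
'a' @ 3: {}  — no active states
rest 'abca' ignored (set empty)
end set {} — state 1 not in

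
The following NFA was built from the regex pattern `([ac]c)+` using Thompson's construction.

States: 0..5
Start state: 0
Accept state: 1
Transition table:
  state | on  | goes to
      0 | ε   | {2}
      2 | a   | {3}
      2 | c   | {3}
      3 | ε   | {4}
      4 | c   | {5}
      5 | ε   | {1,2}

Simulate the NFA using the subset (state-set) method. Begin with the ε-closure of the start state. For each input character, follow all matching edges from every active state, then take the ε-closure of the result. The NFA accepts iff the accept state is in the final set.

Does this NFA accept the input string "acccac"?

Answer: ACCEPT

Derivation:
S₀ = ε-closure({0}) = {0,2}
'a' @ 1: {3,4}
'c' @ 2: {1,2,5}  ✓accept
'c' @ 3: {3,4}
'c' @ 4: {1,2,5}  ✓accept
'a' @ 5: {3,4}
'c' @ 6: {1,2,5}  ✓accept
end set {1,2,5} — state 1 in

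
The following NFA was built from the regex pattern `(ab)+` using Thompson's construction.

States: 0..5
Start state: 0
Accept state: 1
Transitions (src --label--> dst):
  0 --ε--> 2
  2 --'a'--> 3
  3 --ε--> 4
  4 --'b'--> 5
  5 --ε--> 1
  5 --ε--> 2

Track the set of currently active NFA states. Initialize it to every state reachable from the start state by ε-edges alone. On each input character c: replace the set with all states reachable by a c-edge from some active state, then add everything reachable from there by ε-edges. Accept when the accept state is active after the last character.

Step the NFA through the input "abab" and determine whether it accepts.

S₀ = ε-closure({0}) = {0,2}
'a' @ 1: {3,4}
'b' @ 2: {1,2,5}  ✓accept
'a' @ 3: {3,4}
'b' @ 4: {1,2,5}  ✓accept
end set {1,2,5} — state 1 in

Answer: ACCEPT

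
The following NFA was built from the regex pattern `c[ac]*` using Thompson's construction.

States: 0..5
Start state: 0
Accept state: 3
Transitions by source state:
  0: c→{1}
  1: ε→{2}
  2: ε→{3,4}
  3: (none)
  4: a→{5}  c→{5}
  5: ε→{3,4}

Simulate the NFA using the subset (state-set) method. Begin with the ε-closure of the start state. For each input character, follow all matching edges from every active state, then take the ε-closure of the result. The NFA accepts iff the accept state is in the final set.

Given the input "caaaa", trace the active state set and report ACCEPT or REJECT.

Answer: ACCEPT

Derivation:
initial (ε-close {0}): {0}
'c' @ 1: {1,2,3,4}  (accept∈set)
'a' @ 2: {3,4,5}  (accept∈set)
'a' @ 3: {3,4,5}  (accept∈set)
'a' @ 4: {3,4,5}  (accept∈set)
'a' @ 5: {3,4,5}  (accept∈set)
after full input: {3,4,5}  (accept=3 in)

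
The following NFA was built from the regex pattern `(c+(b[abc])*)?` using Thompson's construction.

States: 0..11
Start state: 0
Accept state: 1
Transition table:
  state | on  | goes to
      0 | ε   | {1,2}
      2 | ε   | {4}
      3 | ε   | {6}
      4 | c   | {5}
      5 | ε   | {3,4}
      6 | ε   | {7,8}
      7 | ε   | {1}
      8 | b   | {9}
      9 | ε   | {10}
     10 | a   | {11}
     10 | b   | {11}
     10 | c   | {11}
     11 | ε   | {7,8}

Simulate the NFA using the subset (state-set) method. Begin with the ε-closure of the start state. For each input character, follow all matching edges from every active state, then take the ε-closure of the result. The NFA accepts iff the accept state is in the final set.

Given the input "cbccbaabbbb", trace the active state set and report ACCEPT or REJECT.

Answer: REJECT

Steps:
initial (ε-close {0}): {0,1,2,4}
'c' @ 1: {1,3,4,5,6,7,8}  (accept∈set)
'b' @ 2: {9,10}
'c' @ 3: {1,7,8,11}  (accept∈set)
'c' @ 4: {}  — dead — no transitions
rest 'baabbbb' ignored (set empty)
final: {}; accept 1 not in set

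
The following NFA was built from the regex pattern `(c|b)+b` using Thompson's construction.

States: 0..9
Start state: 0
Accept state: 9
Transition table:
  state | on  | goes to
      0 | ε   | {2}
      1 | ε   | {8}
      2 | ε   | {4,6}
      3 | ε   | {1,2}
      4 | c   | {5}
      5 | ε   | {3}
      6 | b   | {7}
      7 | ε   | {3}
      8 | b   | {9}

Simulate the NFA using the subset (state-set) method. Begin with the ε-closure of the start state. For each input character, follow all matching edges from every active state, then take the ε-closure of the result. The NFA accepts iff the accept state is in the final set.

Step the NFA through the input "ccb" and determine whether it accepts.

Answer: ACCEPT

Steps:
S₀ = ε-closure({0}) = {0,2,4,6}
'c' @ 1: {1,2,3,4,5,6,8}
'c' @ 2: {1,2,3,4,5,6,8}
'b' @ 3: {1,2,3,4,6,7,8,9}  (accept∈set)
final: {1,2,3,4,6,7,8,9}; accept 9 in set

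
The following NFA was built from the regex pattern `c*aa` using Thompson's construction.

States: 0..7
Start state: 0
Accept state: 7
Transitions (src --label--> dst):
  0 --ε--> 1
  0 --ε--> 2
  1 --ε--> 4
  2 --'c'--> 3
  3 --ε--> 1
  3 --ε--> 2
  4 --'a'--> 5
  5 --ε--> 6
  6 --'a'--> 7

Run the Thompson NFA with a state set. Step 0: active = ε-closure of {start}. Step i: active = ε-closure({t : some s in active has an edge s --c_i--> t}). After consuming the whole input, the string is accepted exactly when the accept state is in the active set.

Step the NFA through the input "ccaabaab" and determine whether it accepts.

S₀ = ε-closure({0}) = {0,1,2,4}
'c' @ 1: {1,2,3,4}
'c' @ 2: {1,2,3,4}
'a' @ 3: {5,6}
'a' @ 4: {7}  ✓accept
'b' @ 5: {}  — dead — no transitions
rest 'aab' ignored (set empty)
after full input: {}  (accept=7 not in)

Answer: REJECT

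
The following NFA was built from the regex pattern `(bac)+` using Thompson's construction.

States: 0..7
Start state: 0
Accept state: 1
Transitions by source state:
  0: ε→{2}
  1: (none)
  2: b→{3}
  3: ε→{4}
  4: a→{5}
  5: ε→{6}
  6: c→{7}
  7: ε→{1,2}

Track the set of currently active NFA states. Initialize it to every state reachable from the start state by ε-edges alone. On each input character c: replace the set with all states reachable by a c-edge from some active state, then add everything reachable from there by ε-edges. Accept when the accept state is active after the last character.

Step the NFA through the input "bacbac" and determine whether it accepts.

Answer: ACCEPT

Trace:
S₀ = ε-closure({0}) = {0,2}
'b' @ 1: {3,4}
'a' @ 2: {5,6}
'c' @ 3: {1,2,7}  (accept∈set)
'b' @ 4: {3,4}
'a' @ 5: {5,6}
'c' @ 6: {1,2,7}  (accept∈set)
after full input: {1,2,7}  (accept=1 in)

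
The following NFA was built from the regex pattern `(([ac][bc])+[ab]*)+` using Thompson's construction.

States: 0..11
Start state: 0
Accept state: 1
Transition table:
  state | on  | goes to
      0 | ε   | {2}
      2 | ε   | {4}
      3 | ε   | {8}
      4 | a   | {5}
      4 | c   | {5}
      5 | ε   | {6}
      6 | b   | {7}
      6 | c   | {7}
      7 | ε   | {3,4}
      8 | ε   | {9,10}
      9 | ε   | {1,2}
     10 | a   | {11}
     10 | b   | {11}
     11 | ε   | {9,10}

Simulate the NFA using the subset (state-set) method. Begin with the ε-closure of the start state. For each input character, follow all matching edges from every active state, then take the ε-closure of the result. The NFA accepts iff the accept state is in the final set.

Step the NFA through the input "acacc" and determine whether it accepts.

Answer: ACCEPT

Derivation:
start: ε-closure({0}) = {0,2,4}
'a' @ 1: {5,6}
'c' @ 2: {1,2,3,4,7,8,9,10}  [accepting]
'a' @ 3: {1,2,4,5,6,9,10,11}  [accepting]
'c' @ 4: {1,2,3,4,5,6,7,8,9,10}  [accepting]
'c' @ 5: {1,2,3,4,5,6,7,8,9,10}  [accepting]
final: {1,2,3,4,5,6,7,8,9,10}; accept 1 in set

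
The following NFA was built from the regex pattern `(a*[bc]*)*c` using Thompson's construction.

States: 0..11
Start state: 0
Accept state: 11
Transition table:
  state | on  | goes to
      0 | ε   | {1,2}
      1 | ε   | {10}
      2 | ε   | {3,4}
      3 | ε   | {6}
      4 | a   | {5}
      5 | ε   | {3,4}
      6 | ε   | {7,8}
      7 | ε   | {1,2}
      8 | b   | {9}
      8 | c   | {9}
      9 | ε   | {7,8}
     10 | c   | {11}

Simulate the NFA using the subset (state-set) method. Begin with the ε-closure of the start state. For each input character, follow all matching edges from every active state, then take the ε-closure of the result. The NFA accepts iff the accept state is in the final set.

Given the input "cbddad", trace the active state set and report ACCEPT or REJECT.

S₀ = ε-closure({0}) = {0,1,2,3,4,6,7,8,10}
'c' @ 1: {1,2,3,4,6,7,8,9,10,11}  [accepting]
'b' @ 2: {1,2,3,4,6,7,8,9,10}
'd' @ 3: {}  — state set empty
rest 'dad' ignored (set empty)
final: {}; accept 11 not in set

Answer: REJECT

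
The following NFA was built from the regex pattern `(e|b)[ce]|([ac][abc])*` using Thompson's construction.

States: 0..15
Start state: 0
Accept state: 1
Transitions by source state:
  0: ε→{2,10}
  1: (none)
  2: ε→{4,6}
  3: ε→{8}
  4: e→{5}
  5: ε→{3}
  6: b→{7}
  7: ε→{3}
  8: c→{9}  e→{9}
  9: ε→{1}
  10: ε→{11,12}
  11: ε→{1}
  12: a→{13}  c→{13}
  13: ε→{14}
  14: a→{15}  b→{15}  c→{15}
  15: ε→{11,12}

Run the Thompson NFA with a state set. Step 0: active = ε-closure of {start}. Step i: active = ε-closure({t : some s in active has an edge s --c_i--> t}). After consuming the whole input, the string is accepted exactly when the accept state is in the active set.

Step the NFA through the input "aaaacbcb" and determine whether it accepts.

Answer: ACCEPT

Trace:
initial (ε-close {0}): {0,1,2,4,6,10,11,12}
'a' @ 1: {13,14}
'a' @ 2: {1,11,12,15}  ✓accept
'a' @ 3: {13,14}
'a' @ 4: {1,11,12,15}  ✓accept
'c' @ 5: {13,14}
'b' @ 6: {1,11,12,15}  ✓accept
'c' @ 7: {13,14}
'b' @ 8: {1,11,12,15}  ✓accept
end set {1,11,12,15} — state 1 in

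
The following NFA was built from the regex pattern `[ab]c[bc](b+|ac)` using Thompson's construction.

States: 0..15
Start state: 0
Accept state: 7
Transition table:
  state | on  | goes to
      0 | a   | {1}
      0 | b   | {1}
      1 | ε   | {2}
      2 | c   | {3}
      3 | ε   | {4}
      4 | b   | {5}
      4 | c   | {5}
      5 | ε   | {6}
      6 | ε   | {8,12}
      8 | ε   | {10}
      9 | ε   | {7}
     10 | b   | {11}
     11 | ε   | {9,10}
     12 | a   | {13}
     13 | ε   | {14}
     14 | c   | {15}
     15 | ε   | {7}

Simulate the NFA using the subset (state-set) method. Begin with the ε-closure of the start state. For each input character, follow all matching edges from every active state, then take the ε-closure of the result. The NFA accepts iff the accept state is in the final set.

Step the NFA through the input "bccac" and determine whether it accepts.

start: ε-closure({0}) = {0}
'b' @ 1: {1,2}
'c' @ 2: {3,4}
'c' @ 3: {5,6,8,10,12}
'a' @ 4: {13,14}
'c' @ 5: {7,15}  ✓accept
end set {7,15} — state 7 in

Answer: ACCEPT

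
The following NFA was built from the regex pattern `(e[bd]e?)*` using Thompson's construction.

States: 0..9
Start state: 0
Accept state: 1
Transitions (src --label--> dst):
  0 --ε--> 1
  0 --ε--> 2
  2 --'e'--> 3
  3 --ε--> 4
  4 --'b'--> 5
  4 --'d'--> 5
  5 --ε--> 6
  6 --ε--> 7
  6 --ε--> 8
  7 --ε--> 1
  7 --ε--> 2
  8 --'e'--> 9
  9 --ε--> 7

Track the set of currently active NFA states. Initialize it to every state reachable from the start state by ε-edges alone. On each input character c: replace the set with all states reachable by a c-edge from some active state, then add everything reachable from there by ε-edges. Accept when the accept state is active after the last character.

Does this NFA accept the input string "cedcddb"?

S₀ = ε-closure({0}) = {0,1,2}
'c' @ 1: {}  — state set empty
rest 'edcddb' ignored (set empty)
after full input: {}  (accept=1 not in)

Answer: REJECT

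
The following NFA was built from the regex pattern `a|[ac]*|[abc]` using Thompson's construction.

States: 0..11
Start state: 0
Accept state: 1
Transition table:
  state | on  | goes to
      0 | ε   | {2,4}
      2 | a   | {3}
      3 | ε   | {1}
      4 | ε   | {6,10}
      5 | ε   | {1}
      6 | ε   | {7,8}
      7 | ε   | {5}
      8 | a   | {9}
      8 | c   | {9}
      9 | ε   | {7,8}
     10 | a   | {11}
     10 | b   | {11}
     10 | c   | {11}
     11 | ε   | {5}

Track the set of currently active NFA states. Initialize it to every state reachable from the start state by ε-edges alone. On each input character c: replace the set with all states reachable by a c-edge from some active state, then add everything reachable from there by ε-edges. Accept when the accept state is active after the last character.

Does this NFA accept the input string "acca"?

Answer: ACCEPT

Trace:
initial (ε-close {0}): {0,1,2,4,5,6,7,8,10}
'a' @ 1: {1,3,5,7,8,9,11}  [accepting]
'c' @ 2: {1,5,7,8,9}  [accepting]
'c' @ 3: {1,5,7,8,9}  [accepting]
'a' @ 4: {1,5,7,8,9}  [accepting]
end set {1,5,7,8,9} — state 1 in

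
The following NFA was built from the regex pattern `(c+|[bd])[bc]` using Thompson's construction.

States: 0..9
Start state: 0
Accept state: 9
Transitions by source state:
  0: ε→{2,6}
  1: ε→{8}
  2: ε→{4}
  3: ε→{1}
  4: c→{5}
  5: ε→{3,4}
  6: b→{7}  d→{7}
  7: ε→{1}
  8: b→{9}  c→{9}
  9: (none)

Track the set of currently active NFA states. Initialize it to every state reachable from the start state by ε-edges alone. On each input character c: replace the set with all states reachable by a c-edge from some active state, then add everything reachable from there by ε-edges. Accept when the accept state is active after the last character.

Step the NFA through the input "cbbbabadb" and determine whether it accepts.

start: ε-closure({0}) = {0,2,4,6}
'c' @ 1: {1,3,4,5,8}
'b' @ 2: {9}  (accept∈set)
'b' @ 3: {}  — no active states
rest 'babadb' ignored (set empty)
final: {}; accept 9 not in set

Answer: REJECT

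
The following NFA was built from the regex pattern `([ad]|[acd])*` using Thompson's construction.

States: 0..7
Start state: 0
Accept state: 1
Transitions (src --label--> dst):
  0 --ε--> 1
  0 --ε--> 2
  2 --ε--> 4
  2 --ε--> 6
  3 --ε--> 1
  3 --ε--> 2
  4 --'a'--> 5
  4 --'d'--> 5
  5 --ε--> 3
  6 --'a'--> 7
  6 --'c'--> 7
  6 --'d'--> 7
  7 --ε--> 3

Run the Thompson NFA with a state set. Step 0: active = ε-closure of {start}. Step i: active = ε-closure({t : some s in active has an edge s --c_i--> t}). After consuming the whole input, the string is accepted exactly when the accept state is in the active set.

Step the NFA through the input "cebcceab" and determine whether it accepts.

Answer: REJECT

Trace:
S₀ = ε-closure({0}) = {0,1,2,4,6}
'c' @ 1: {1,2,3,4,6,7}  ✓accept
'e' @ 2: {}  — no active states
rest 'bcceab' ignored (set empty)
final: {}; accept 1 not in set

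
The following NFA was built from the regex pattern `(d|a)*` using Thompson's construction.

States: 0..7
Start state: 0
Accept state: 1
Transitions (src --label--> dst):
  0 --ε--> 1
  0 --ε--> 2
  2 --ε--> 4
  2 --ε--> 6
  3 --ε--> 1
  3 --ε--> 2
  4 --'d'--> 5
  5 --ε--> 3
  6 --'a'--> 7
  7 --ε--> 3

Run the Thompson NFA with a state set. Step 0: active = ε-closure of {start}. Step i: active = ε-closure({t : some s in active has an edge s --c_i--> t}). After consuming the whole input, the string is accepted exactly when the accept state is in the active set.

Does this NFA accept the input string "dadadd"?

S₀ = ε-closure({0}) = {0,1,2,4,6}
'd' @ 1: {1,2,3,4,5,6}  [accepting]
'a' @ 2: {1,2,3,4,6,7}  [accepting]
'd' @ 3: {1,2,3,4,5,6}  [accepting]
'a' @ 4: {1,2,3,4,6,7}  [accepting]
'd' @ 5: {1,2,3,4,5,6}  [accepting]
'd' @ 6: {1,2,3,4,5,6}  [accepting]
after full input: {1,2,3,4,5,6}  (accept=1 in)

Answer: ACCEPT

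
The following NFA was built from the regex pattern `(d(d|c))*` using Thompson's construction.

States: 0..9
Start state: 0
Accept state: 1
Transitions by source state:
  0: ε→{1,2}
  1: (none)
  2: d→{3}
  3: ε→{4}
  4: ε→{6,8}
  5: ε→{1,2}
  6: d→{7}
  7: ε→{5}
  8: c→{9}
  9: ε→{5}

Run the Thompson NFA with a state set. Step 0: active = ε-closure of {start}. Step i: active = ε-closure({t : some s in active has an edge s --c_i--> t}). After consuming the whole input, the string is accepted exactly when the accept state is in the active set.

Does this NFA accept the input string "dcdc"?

initial (ε-close {0}): {0,1,2}
'd' @ 1: {3,4,6,8}
'c' @ 2: {1,2,5,9}  ✓accept
'd' @ 3: {3,4,6,8}
'c' @ 4: {1,2,5,9}  ✓accept
after full input: {1,2,5,9}  (accept=1 in)

Answer: ACCEPT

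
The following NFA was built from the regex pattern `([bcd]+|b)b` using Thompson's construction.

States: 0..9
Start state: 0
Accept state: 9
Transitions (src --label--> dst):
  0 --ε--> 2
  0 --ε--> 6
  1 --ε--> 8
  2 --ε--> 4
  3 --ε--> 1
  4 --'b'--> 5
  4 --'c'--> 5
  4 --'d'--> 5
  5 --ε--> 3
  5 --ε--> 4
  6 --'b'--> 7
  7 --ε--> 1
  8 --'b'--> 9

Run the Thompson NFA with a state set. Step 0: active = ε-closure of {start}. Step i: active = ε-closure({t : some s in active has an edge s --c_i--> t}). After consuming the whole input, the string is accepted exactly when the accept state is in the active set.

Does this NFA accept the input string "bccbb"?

S₀ = ε-closure({0}) = {0,2,4,6}
'b' @ 1: {1,3,4,5,7,8}
'c' @ 2: {1,3,4,5,8}
'c' @ 3: {1,3,4,5,8}
'b' @ 4: {1,3,4,5,8,9}  [accepting]
'b' @ 5: {1,3,4,5,8,9}  [accepting]
end set {1,3,4,5,8,9} — state 9 in

Answer: ACCEPT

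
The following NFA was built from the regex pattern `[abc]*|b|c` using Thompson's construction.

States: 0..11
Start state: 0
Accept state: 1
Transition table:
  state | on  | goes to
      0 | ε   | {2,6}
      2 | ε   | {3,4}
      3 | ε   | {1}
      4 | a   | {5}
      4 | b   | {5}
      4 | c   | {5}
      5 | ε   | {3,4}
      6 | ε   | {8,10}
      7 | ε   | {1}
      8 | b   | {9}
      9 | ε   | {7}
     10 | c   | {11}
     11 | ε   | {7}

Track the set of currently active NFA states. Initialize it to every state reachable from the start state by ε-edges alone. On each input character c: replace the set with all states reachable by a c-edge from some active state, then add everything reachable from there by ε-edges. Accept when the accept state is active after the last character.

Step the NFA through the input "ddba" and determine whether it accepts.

initial (ε-close {0}): {0,1,2,3,4,6,8,10}
'd' @ 1: {}  — no active states
rest 'dba' ignored (set empty)
final: {}; accept 1 not in set

Answer: REJECT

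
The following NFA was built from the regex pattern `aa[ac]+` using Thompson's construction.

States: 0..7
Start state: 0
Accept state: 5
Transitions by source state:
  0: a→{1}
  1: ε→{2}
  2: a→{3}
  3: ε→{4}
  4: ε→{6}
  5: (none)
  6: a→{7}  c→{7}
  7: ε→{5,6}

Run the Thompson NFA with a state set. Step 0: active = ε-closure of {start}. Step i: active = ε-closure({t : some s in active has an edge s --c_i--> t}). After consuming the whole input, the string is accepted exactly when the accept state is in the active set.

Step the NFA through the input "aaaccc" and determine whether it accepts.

Answer: ACCEPT

Steps:
start: ε-closure({0}) = {0}
'a' @ 1: {1,2}
'a' @ 2: {3,4,6}
'a' @ 3: {5,6,7}  ✓accept
'c' @ 4: {5,6,7}  ✓accept
'c' @ 5: {5,6,7}  ✓accept
'c' @ 6: {5,6,7}  ✓accept
final: {5,6,7}; accept 5 in set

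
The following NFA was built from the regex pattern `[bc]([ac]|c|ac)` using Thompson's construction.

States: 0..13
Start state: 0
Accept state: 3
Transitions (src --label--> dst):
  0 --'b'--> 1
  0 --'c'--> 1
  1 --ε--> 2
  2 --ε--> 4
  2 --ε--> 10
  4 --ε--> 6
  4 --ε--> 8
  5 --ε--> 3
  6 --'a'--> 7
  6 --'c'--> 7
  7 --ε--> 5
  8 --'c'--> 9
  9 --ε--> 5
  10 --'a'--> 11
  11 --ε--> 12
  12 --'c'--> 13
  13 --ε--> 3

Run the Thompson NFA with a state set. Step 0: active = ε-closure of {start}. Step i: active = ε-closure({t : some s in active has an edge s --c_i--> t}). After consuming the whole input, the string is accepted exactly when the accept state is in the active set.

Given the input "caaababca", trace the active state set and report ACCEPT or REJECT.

initial (ε-close {0}): {0}
'c' @ 1: {1,2,4,6,8,10}
'a' @ 2: {3,5,7,11,12}  [accepting]
'a' @ 3: {}  — dead — no transitions
rest 'ababca' ignored (set empty)
after full input: {}  (accept=3 not in)

Answer: REJECT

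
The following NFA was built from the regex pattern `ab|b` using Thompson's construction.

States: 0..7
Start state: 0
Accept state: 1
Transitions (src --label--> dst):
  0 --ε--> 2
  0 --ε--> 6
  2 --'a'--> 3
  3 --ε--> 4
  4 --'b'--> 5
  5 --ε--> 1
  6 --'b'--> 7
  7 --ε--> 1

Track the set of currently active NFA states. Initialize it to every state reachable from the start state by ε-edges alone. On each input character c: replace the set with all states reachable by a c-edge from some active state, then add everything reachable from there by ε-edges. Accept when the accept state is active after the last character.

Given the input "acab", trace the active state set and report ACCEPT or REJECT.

initial (ε-close {0}): {0,2,6}
'a' @ 1: {3,4}
'c' @ 2: {}  — no active states
rest 'ab' ignored (set empty)
final: {}; accept 1 not in set

Answer: REJECT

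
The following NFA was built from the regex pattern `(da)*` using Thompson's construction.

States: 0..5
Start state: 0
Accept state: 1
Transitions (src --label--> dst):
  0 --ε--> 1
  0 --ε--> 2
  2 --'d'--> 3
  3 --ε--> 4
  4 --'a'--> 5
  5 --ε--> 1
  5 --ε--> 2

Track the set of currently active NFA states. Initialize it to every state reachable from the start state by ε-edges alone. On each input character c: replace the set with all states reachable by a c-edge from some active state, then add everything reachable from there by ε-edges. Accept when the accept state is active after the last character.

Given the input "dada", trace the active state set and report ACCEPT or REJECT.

Answer: ACCEPT

Trace:
S₀ = ε-closure({0}) = {0,1,2}
'd' @ 1: {3,4}
'a' @ 2: {1,2,5}  ✓accept
'd' @ 3: {3,4}
'a' @ 4: {1,2,5}  ✓accept
end set {1,2,5} — state 1 in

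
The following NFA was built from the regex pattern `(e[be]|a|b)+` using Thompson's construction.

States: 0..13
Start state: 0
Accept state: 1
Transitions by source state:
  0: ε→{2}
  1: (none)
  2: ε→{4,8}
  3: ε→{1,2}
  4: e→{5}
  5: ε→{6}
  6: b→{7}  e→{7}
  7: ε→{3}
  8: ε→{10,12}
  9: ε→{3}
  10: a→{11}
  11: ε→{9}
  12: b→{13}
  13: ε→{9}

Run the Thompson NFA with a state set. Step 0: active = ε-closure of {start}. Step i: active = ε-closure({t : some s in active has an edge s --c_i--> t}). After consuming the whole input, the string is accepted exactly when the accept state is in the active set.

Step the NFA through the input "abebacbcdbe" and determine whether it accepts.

Answer: REJECT

Trace:
initial (ε-close {0}): {0,2,4,8,10,12}
'a' @ 1: {1,2,3,4,8,9,10,11,12}  (accept∈set)
'b' @ 2: {1,2,3,4,8,9,10,12,13}  (accept∈set)
'e' @ 3: {5,6}
'b' @ 4: {1,2,3,4,7,8,10,12}  (accept∈set)
'a' @ 5: {1,2,3,4,8,9,10,11,12}  (accept∈set)
'c' @ 6: {}  — no active states
rest 'bcdbe' ignored (set empty)
final: {}; accept 1 not in set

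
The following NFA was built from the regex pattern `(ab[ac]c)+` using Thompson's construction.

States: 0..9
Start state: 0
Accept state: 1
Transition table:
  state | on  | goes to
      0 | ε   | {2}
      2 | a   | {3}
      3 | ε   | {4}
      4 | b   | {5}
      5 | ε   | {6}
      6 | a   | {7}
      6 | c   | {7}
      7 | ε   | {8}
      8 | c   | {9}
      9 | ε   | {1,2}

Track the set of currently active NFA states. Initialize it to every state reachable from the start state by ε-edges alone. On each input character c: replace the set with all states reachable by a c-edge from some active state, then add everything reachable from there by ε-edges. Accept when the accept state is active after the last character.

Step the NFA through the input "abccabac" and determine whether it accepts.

Answer: ACCEPT

Steps:
initial (ε-close {0}): {0,2}
'a' @ 1: {3,4}
'b' @ 2: {5,6}
'c' @ 3: {7,8}
'c' @ 4: {1,2,9}  (accept∈set)
'a' @ 5: {3,4}
'b' @ 6: {5,6}
'a' @ 7: {7,8}
'c' @ 8: {1,2,9}  (accept∈set)
end set {1,2,9} — state 1 in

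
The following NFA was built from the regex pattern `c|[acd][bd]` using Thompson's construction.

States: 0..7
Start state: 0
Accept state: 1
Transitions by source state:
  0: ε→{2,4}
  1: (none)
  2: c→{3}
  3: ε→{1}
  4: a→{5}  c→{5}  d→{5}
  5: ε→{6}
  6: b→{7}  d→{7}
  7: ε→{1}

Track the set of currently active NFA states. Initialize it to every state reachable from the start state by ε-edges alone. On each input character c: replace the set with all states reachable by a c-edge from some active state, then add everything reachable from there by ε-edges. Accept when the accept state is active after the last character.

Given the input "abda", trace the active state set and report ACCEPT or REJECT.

Answer: REJECT

Trace:
S₀ = ε-closure({0}) = {0,2,4}
'a' @ 1: {5,6}
'b' @ 2: {1,7}  (accept∈set)
'd' @ 3: {}  — no active states
rest 'a' ignored (set empty)
end set {} — state 1 not in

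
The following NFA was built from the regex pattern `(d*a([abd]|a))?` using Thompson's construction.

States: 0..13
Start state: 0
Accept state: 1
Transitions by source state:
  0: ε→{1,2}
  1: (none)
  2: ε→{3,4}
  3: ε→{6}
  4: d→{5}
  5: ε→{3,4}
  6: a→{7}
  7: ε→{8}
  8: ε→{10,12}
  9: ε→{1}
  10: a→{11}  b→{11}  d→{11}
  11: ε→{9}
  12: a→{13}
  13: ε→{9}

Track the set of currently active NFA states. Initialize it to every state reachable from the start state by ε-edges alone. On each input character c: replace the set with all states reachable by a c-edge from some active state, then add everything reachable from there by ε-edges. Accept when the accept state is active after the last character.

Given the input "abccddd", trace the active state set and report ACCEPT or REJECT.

start: ε-closure({0}) = {0,1,2,3,4,6}
'a' @ 1: {7,8,10,12}
'b' @ 2: {1,9,11}  ✓accept
'c' @ 3: {}  — no active states
rest 'cddd' ignored (set empty)
after full input: {}  (accept=1 not in)

Answer: REJECT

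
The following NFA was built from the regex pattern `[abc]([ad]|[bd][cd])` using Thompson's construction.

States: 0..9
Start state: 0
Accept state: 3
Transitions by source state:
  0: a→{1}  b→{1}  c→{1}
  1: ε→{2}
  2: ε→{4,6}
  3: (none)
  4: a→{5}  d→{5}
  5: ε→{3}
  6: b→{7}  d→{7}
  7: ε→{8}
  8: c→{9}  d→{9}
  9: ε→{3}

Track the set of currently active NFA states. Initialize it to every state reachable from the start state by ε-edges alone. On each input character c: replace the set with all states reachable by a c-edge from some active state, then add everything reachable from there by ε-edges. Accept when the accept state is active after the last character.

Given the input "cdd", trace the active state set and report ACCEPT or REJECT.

Answer: ACCEPT

Trace:
start: ε-closure({0}) = {0}
'c' @ 1: {1,2,4,6}
'd' @ 2: {3,5,7,8}  (accept∈set)
'd' @ 3: {3,9}  (accept∈set)
final: {3,9}; accept 3 in set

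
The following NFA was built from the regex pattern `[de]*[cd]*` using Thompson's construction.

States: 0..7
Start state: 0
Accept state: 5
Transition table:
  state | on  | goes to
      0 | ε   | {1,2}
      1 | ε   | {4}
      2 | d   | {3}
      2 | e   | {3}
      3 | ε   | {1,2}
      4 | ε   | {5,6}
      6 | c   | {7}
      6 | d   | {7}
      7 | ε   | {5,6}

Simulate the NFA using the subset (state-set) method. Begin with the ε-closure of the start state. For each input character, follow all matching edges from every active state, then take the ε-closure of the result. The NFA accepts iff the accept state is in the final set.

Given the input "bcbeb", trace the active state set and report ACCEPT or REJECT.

Answer: REJECT

Trace:
start: ε-closure({0}) = {0,1,2,4,5,6}
'b' @ 1: {}  — no active states
rest 'cbeb' ignored (set empty)
final: {}; accept 5 not in set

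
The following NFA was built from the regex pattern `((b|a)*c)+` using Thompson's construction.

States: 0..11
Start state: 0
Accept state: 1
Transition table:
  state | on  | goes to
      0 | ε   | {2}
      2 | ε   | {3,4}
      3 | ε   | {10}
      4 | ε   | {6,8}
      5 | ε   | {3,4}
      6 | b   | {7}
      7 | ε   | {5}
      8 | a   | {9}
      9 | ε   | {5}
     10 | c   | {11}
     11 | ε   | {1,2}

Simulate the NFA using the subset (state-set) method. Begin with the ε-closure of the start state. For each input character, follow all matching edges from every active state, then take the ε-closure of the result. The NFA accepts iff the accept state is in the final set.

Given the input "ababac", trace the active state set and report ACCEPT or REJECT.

S₀ = ε-closure({0}) = {0,2,3,4,6,8,10}
'a' @ 1: {3,4,5,6,8,9,10}
'b' @ 2: {3,4,5,6,7,8,10}
'a' @ 3: {3,4,5,6,8,9,10}
'b' @ 4: {3,4,5,6,7,8,10}
'a' @ 5: {3,4,5,6,8,9,10}
'c' @ 6: {1,2,3,4,6,8,10,11}  [accepting]
end set {1,2,3,4,6,8,10,11} — state 1 in

Answer: ACCEPT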